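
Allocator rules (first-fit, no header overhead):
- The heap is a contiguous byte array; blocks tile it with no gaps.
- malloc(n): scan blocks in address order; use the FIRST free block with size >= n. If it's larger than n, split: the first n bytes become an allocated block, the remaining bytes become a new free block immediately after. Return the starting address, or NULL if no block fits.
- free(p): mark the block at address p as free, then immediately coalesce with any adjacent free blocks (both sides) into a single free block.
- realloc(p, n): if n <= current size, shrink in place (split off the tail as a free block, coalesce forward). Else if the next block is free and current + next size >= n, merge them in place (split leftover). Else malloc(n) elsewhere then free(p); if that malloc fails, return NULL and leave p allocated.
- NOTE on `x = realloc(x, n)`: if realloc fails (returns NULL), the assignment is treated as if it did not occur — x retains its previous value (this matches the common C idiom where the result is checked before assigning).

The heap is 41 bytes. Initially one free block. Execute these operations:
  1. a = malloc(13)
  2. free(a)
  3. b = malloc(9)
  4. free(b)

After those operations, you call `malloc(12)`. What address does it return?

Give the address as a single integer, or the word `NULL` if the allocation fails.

Answer: 0

Derivation:
Op 1: a = malloc(13) -> a = 0; heap: [0-12 ALLOC][13-40 FREE]
Op 2: free(a) -> (freed a); heap: [0-40 FREE]
Op 3: b = malloc(9) -> b = 0; heap: [0-8 ALLOC][9-40 FREE]
Op 4: free(b) -> (freed b); heap: [0-40 FREE]
malloc(12): first-fit scan over [0-40 FREE] -> 0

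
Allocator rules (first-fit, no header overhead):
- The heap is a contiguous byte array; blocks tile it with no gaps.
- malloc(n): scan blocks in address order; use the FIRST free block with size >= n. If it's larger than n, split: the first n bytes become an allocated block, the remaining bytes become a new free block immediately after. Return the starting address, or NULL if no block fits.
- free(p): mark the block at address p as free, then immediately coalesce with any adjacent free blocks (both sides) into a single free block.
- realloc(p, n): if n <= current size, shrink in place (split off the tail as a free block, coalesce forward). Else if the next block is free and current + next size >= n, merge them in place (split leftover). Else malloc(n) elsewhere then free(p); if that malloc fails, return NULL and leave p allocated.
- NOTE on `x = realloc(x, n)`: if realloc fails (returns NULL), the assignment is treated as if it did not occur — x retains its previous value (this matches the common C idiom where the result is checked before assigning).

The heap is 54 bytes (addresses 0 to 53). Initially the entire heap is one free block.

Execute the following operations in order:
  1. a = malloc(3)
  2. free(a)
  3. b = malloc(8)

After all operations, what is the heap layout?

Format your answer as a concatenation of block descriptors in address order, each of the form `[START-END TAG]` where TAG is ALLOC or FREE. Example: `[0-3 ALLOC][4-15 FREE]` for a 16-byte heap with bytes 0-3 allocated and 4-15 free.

Answer: [0-7 ALLOC][8-53 FREE]

Derivation:
Op 1: a = malloc(3) -> a = 0; heap: [0-2 ALLOC][3-53 FREE]
Op 2: free(a) -> (freed a); heap: [0-53 FREE]
Op 3: b = malloc(8) -> b = 0; heap: [0-7 ALLOC][8-53 FREE]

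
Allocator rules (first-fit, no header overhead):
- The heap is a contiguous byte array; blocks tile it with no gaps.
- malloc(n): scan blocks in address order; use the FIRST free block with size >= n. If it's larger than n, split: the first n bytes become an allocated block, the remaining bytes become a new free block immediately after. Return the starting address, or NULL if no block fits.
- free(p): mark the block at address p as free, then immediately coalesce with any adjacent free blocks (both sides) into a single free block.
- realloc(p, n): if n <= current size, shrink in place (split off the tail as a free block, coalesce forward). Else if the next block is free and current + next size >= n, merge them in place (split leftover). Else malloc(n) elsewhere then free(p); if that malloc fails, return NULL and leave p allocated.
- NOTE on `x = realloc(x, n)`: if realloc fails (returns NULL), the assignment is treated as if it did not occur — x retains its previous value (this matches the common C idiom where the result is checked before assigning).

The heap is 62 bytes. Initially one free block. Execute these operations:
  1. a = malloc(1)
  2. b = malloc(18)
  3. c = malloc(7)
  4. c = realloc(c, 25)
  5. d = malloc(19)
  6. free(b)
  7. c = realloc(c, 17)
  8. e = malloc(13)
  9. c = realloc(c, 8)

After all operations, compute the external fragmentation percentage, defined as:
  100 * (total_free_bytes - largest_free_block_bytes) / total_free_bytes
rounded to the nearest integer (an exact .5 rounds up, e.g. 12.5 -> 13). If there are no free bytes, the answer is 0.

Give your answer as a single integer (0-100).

Op 1: a = malloc(1) -> a = 0; heap: [0-0 ALLOC][1-61 FREE]
Op 2: b = malloc(18) -> b = 1; heap: [0-0 ALLOC][1-18 ALLOC][19-61 FREE]
Op 3: c = malloc(7) -> c = 19; heap: [0-0 ALLOC][1-18 ALLOC][19-25 ALLOC][26-61 FREE]
Op 4: c = realloc(c, 25) -> c = 19; heap: [0-0 ALLOC][1-18 ALLOC][19-43 ALLOC][44-61 FREE]
Op 5: d = malloc(19) -> d = NULL; heap: [0-0 ALLOC][1-18 ALLOC][19-43 ALLOC][44-61 FREE]
Op 6: free(b) -> (freed b); heap: [0-0 ALLOC][1-18 FREE][19-43 ALLOC][44-61 FREE]
Op 7: c = realloc(c, 17) -> c = 19; heap: [0-0 ALLOC][1-18 FREE][19-35 ALLOC][36-61 FREE]
Op 8: e = malloc(13) -> e = 1; heap: [0-0 ALLOC][1-13 ALLOC][14-18 FREE][19-35 ALLOC][36-61 FREE]
Op 9: c = realloc(c, 8) -> c = 19; heap: [0-0 ALLOC][1-13 ALLOC][14-18 FREE][19-26 ALLOC][27-61 FREE]
Free blocks: [5 35] total_free=40 largest=35 -> 100*(40-35)/40 = 500/40 = 12.5 -> rounds to 13

Answer: 13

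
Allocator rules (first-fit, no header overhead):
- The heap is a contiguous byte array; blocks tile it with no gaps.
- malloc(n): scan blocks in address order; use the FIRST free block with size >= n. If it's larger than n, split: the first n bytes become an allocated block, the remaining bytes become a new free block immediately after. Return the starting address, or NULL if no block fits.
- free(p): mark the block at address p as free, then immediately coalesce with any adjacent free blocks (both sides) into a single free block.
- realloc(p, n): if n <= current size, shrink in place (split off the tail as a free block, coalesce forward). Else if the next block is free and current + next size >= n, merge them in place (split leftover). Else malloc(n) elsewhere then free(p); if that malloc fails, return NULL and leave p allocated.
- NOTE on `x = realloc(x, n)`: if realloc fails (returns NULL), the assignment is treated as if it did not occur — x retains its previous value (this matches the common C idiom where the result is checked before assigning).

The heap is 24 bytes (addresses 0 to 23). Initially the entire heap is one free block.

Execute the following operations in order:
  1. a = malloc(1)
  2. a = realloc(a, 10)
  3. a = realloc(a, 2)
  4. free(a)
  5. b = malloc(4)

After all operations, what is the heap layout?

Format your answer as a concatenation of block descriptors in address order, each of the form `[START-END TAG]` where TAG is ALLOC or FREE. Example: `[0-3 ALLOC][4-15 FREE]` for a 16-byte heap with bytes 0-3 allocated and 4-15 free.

Answer: [0-3 ALLOC][4-23 FREE]

Derivation:
Op 1: a = malloc(1) -> a = 0; heap: [0-0 ALLOC][1-23 FREE]
Op 2: a = realloc(a, 10) -> a = 0; heap: [0-9 ALLOC][10-23 FREE]
Op 3: a = realloc(a, 2) -> a = 0; heap: [0-1 ALLOC][2-23 FREE]
Op 4: free(a) -> (freed a); heap: [0-23 FREE]
Op 5: b = malloc(4) -> b = 0; heap: [0-3 ALLOC][4-23 FREE]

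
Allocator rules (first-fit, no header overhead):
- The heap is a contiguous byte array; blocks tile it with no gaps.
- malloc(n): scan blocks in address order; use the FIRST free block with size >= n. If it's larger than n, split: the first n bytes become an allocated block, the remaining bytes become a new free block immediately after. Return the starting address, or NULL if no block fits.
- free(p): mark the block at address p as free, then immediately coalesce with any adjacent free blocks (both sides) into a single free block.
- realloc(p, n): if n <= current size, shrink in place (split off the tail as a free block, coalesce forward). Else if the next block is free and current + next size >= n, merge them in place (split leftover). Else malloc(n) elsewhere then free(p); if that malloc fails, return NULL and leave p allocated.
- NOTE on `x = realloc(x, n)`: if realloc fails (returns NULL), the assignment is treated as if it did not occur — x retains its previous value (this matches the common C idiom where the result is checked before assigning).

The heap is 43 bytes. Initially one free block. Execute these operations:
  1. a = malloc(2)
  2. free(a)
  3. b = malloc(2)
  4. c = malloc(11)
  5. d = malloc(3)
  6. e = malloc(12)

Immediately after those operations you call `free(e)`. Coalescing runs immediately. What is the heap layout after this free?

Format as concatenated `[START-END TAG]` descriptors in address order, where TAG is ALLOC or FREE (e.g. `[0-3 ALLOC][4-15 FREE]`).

Op 1: a = malloc(2) -> a = 0; heap: [0-1 ALLOC][2-42 FREE]
Op 2: free(a) -> (freed a); heap: [0-42 FREE]
Op 3: b = malloc(2) -> b = 0; heap: [0-1 ALLOC][2-42 FREE]
Op 4: c = malloc(11) -> c = 2; heap: [0-1 ALLOC][2-12 ALLOC][13-42 FREE]
Op 5: d = malloc(3) -> d = 13; heap: [0-1 ALLOC][2-12 ALLOC][13-15 ALLOC][16-42 FREE]
Op 6: e = malloc(12) -> e = 16; heap: [0-1 ALLOC][2-12 ALLOC][13-15 ALLOC][16-27 ALLOC][28-42 FREE]
free(e): e = 16 -> block [16-27 ALLOC]; mark free, coalesce with adjacent free neighbors -> [0-1 ALLOC][2-12 ALLOC][13-15 ALLOC][16-42 FREE]

Answer: [0-1 ALLOC][2-12 ALLOC][13-15 ALLOC][16-42 FREE]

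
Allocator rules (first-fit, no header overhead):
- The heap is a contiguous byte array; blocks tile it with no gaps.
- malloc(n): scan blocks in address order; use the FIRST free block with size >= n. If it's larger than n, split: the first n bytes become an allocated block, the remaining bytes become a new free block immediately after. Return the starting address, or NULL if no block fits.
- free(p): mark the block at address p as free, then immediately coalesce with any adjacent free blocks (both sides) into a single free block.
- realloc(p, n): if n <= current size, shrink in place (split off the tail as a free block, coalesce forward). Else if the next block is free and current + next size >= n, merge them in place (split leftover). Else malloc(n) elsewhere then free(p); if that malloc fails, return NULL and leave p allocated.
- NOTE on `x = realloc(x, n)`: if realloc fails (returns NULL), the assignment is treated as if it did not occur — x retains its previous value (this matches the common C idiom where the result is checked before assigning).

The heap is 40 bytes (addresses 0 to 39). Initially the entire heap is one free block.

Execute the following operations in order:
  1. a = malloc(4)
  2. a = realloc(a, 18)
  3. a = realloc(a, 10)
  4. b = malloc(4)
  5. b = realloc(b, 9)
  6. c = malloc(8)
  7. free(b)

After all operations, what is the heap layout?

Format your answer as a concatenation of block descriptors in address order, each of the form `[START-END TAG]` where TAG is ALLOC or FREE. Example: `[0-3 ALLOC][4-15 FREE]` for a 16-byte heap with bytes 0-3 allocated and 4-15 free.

Op 1: a = malloc(4) -> a = 0; heap: [0-3 ALLOC][4-39 FREE]
Op 2: a = realloc(a, 18) -> a = 0; heap: [0-17 ALLOC][18-39 FREE]
Op 3: a = realloc(a, 10) -> a = 0; heap: [0-9 ALLOC][10-39 FREE]
Op 4: b = malloc(4) -> b = 10; heap: [0-9 ALLOC][10-13 ALLOC][14-39 FREE]
Op 5: b = realloc(b, 9) -> b = 10; heap: [0-9 ALLOC][10-18 ALLOC][19-39 FREE]
Op 6: c = malloc(8) -> c = 19; heap: [0-9 ALLOC][10-18 ALLOC][19-26 ALLOC][27-39 FREE]
Op 7: free(b) -> (freed b); heap: [0-9 ALLOC][10-18 FREE][19-26 ALLOC][27-39 FREE]

Answer: [0-9 ALLOC][10-18 FREE][19-26 ALLOC][27-39 FREE]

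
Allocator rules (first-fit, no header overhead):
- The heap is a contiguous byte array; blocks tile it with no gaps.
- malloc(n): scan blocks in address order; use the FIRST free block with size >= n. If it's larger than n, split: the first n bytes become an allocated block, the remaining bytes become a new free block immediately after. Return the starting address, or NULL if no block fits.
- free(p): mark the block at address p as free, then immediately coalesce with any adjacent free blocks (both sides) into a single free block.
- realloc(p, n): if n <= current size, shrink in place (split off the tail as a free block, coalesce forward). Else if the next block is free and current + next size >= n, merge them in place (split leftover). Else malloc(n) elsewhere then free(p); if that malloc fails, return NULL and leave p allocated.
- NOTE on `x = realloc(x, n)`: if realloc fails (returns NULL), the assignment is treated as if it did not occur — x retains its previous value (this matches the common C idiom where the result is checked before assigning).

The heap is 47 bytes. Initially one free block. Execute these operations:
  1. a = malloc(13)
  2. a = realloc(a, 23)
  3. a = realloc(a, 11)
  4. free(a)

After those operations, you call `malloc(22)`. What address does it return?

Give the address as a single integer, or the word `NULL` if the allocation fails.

Answer: 0

Derivation:
Op 1: a = malloc(13) -> a = 0; heap: [0-12 ALLOC][13-46 FREE]
Op 2: a = realloc(a, 23) -> a = 0; heap: [0-22 ALLOC][23-46 FREE]
Op 3: a = realloc(a, 11) -> a = 0; heap: [0-10 ALLOC][11-46 FREE]
Op 4: free(a) -> (freed a); heap: [0-46 FREE]
malloc(22): first-fit scan over [0-46 FREE] -> 0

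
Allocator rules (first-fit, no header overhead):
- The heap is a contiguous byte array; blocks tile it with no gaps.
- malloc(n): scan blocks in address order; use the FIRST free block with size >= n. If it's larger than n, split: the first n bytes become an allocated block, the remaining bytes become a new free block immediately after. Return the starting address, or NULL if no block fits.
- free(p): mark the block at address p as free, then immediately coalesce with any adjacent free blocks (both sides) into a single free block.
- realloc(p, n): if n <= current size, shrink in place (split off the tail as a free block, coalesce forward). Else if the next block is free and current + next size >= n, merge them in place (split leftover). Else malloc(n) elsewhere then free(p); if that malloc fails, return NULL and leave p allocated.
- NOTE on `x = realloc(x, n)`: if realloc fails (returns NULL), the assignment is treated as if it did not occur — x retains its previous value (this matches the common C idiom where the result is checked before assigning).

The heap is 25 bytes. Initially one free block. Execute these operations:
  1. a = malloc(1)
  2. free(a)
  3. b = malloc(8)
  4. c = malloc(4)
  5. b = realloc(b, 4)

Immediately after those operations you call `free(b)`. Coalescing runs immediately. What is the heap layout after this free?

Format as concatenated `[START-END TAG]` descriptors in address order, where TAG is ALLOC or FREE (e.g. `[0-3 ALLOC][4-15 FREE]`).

Op 1: a = malloc(1) -> a = 0; heap: [0-0 ALLOC][1-24 FREE]
Op 2: free(a) -> (freed a); heap: [0-24 FREE]
Op 3: b = malloc(8) -> b = 0; heap: [0-7 ALLOC][8-24 FREE]
Op 4: c = malloc(4) -> c = 8; heap: [0-7 ALLOC][8-11 ALLOC][12-24 FREE]
Op 5: b = realloc(b, 4) -> b = 0; heap: [0-3 ALLOC][4-7 FREE][8-11 ALLOC][12-24 FREE]
free(b): b = 0 -> block [0-3 ALLOC]; mark free, coalesce with adjacent free neighbors -> [0-7 FREE][8-11 ALLOC][12-24 FREE]

Answer: [0-7 FREE][8-11 ALLOC][12-24 FREE]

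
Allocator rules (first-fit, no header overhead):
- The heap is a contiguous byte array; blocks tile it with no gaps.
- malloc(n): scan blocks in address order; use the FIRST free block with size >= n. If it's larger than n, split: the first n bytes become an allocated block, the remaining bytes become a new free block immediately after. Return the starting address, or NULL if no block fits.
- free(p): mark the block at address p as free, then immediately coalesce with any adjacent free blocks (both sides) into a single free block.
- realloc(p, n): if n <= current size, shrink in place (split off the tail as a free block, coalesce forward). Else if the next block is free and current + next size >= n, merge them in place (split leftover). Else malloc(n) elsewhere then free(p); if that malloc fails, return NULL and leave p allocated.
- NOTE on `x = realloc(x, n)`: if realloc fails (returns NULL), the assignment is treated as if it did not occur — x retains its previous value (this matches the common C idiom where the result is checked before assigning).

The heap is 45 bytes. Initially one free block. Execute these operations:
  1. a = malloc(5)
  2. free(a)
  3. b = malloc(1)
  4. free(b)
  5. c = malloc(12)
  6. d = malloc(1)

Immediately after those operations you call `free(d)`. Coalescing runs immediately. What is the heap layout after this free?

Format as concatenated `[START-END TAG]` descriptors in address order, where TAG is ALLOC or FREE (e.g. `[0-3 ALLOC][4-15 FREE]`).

Answer: [0-11 ALLOC][12-44 FREE]

Derivation:
Op 1: a = malloc(5) -> a = 0; heap: [0-4 ALLOC][5-44 FREE]
Op 2: free(a) -> (freed a); heap: [0-44 FREE]
Op 3: b = malloc(1) -> b = 0; heap: [0-0 ALLOC][1-44 FREE]
Op 4: free(b) -> (freed b); heap: [0-44 FREE]
Op 5: c = malloc(12) -> c = 0; heap: [0-11 ALLOC][12-44 FREE]
Op 6: d = malloc(1) -> d = 12; heap: [0-11 ALLOC][12-12 ALLOC][13-44 FREE]
free(d): d = 12 -> block [12-12 ALLOC]; mark free, coalesce with adjacent free neighbors -> [0-11 ALLOC][12-44 FREE]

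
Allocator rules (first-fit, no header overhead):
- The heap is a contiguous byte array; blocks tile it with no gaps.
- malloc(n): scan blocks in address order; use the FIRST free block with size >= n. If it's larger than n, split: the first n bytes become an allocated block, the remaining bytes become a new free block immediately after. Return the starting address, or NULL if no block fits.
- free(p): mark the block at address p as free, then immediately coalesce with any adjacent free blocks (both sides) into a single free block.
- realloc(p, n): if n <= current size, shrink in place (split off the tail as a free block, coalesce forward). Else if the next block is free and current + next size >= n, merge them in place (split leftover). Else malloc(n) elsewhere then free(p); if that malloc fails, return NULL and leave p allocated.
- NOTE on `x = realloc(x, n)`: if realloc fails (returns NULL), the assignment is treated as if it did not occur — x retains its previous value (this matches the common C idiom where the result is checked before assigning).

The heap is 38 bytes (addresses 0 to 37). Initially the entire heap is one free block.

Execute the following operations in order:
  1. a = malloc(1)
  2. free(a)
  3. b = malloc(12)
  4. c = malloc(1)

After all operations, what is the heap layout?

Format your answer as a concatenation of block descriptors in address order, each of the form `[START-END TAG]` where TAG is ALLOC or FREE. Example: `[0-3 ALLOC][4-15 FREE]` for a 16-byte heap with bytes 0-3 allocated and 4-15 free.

Answer: [0-11 ALLOC][12-12 ALLOC][13-37 FREE]

Derivation:
Op 1: a = malloc(1) -> a = 0; heap: [0-0 ALLOC][1-37 FREE]
Op 2: free(a) -> (freed a); heap: [0-37 FREE]
Op 3: b = malloc(12) -> b = 0; heap: [0-11 ALLOC][12-37 FREE]
Op 4: c = malloc(1) -> c = 12; heap: [0-11 ALLOC][12-12 ALLOC][13-37 FREE]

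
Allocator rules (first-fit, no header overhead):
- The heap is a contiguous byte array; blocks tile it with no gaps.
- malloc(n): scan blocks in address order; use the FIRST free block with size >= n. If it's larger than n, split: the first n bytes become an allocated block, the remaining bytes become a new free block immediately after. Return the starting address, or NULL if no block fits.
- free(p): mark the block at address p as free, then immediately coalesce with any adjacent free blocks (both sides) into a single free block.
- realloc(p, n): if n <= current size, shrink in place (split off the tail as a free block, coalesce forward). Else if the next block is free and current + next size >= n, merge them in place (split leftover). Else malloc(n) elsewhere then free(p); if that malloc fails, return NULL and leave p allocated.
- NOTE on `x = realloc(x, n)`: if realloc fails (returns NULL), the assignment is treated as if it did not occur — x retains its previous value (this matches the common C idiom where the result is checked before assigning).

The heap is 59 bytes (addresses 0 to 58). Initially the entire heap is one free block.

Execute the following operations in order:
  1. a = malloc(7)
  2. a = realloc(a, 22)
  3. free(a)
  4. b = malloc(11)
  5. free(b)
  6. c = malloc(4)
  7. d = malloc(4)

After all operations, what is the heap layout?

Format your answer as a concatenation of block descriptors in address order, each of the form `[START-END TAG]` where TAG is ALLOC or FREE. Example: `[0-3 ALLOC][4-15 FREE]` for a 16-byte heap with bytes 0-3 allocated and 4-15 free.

Answer: [0-3 ALLOC][4-7 ALLOC][8-58 FREE]

Derivation:
Op 1: a = malloc(7) -> a = 0; heap: [0-6 ALLOC][7-58 FREE]
Op 2: a = realloc(a, 22) -> a = 0; heap: [0-21 ALLOC][22-58 FREE]
Op 3: free(a) -> (freed a); heap: [0-58 FREE]
Op 4: b = malloc(11) -> b = 0; heap: [0-10 ALLOC][11-58 FREE]
Op 5: free(b) -> (freed b); heap: [0-58 FREE]
Op 6: c = malloc(4) -> c = 0; heap: [0-3 ALLOC][4-58 FREE]
Op 7: d = malloc(4) -> d = 4; heap: [0-3 ALLOC][4-7 ALLOC][8-58 FREE]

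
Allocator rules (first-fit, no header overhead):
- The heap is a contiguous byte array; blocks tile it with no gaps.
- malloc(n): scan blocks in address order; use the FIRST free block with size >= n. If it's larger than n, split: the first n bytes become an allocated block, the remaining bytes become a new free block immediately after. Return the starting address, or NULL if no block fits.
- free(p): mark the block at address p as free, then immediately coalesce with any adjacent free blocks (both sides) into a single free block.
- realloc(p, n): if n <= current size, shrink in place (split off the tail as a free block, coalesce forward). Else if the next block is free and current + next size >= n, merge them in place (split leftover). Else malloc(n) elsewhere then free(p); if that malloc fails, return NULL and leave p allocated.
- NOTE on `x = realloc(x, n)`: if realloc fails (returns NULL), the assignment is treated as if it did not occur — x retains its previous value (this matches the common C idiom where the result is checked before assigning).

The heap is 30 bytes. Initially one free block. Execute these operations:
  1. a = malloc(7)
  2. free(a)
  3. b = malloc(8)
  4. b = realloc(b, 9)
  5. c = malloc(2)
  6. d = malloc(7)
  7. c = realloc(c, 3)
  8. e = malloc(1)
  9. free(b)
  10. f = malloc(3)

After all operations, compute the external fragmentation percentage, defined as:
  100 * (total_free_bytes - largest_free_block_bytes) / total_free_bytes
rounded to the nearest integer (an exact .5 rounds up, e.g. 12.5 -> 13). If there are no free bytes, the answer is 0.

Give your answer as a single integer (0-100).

Answer: 44

Derivation:
Op 1: a = malloc(7) -> a = 0; heap: [0-6 ALLOC][7-29 FREE]
Op 2: free(a) -> (freed a); heap: [0-29 FREE]
Op 3: b = malloc(8) -> b = 0; heap: [0-7 ALLOC][8-29 FREE]
Op 4: b = realloc(b, 9) -> b = 0; heap: [0-8 ALLOC][9-29 FREE]
Op 5: c = malloc(2) -> c = 9; heap: [0-8 ALLOC][9-10 ALLOC][11-29 FREE]
Op 6: d = malloc(7) -> d = 11; heap: [0-8 ALLOC][9-10 ALLOC][11-17 ALLOC][18-29 FREE]
Op 7: c = realloc(c, 3) -> c = 18; heap: [0-8 ALLOC][9-10 FREE][11-17 ALLOC][18-20 ALLOC][21-29 FREE]
Op 8: e = malloc(1) -> e = 9; heap: [0-8 ALLOC][9-9 ALLOC][10-10 FREE][11-17 ALLOC][18-20 ALLOC][21-29 FREE]
Op 9: free(b) -> (freed b); heap: [0-8 FREE][9-9 ALLOC][10-10 FREE][11-17 ALLOC][18-20 ALLOC][21-29 FREE]
Op 10: f = malloc(3) -> f = 0; heap: [0-2 ALLOC][3-8 FREE][9-9 ALLOC][10-10 FREE][11-17 ALLOC][18-20 ALLOC][21-29 FREE]
Free blocks: [6 1 9] total_free=16 largest=9 -> 100*(16-9)/16 = 700/16 = 43.75 -> rounds to 44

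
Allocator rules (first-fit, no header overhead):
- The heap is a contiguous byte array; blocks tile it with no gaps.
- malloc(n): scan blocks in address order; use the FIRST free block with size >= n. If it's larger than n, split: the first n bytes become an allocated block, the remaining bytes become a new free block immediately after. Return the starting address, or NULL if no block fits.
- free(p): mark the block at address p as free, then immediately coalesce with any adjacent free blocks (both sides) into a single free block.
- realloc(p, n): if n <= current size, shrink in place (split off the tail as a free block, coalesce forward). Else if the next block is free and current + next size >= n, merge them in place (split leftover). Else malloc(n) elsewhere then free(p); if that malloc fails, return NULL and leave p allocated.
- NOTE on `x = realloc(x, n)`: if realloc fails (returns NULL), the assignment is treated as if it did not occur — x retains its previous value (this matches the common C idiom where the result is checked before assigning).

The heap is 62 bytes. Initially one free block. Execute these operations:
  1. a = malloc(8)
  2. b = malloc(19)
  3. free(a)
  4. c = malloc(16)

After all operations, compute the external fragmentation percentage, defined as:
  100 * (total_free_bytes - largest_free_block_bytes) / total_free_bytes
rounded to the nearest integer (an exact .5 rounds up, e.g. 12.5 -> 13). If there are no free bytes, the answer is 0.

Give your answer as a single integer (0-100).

Op 1: a = malloc(8) -> a = 0; heap: [0-7 ALLOC][8-61 FREE]
Op 2: b = malloc(19) -> b = 8; heap: [0-7 ALLOC][8-26 ALLOC][27-61 FREE]
Op 3: free(a) -> (freed a); heap: [0-7 FREE][8-26 ALLOC][27-61 FREE]
Op 4: c = malloc(16) -> c = 27; heap: [0-7 FREE][8-26 ALLOC][27-42 ALLOC][43-61 FREE]
Free blocks: [8 19] total_free=27 largest=19 -> 100*(27-19)/27 = 800/27 ≈ 29.630 -> rounds to 30

Answer: 30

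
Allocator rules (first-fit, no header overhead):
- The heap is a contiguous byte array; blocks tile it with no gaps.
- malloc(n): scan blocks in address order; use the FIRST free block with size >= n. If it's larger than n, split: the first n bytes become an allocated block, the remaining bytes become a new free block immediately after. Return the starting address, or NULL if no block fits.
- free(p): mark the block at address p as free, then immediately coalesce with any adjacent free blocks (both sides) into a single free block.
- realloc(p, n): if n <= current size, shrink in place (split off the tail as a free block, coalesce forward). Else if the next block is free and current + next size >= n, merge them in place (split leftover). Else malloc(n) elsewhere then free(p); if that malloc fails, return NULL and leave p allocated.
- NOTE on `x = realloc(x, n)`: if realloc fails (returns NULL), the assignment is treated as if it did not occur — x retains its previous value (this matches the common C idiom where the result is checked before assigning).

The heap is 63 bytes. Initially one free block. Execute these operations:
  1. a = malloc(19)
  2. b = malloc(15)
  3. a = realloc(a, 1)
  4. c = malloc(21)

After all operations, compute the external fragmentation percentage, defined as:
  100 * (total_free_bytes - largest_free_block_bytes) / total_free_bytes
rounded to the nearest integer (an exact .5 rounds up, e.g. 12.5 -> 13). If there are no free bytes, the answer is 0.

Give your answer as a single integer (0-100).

Answer: 31

Derivation:
Op 1: a = malloc(19) -> a = 0; heap: [0-18 ALLOC][19-62 FREE]
Op 2: b = malloc(15) -> b = 19; heap: [0-18 ALLOC][19-33 ALLOC][34-62 FREE]
Op 3: a = realloc(a, 1) -> a = 0; heap: [0-0 ALLOC][1-18 FREE][19-33 ALLOC][34-62 FREE]
Op 4: c = malloc(21) -> c = 34; heap: [0-0 ALLOC][1-18 FREE][19-33 ALLOC][34-54 ALLOC][55-62 FREE]
Free blocks: [18 8] total_free=26 largest=18 -> 100*(26-18)/26 = 800/26 ≈ 30.769 -> rounds to 31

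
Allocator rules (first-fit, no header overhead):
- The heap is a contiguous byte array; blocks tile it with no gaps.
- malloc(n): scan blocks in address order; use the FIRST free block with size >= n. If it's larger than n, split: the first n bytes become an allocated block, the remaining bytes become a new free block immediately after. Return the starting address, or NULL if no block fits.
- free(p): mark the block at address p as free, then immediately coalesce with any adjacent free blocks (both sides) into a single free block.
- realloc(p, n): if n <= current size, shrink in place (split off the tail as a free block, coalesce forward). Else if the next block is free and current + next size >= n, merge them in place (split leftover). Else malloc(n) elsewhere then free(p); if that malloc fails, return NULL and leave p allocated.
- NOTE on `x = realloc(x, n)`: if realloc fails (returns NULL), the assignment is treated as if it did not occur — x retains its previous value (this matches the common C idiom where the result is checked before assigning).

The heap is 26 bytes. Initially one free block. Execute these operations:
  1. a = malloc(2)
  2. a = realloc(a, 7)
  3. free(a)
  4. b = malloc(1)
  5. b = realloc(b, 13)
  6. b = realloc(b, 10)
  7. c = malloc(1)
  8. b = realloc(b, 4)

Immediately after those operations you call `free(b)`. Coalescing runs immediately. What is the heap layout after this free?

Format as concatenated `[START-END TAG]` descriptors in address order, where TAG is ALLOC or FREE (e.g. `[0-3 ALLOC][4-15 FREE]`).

Op 1: a = malloc(2) -> a = 0; heap: [0-1 ALLOC][2-25 FREE]
Op 2: a = realloc(a, 7) -> a = 0; heap: [0-6 ALLOC][7-25 FREE]
Op 3: free(a) -> (freed a); heap: [0-25 FREE]
Op 4: b = malloc(1) -> b = 0; heap: [0-0 ALLOC][1-25 FREE]
Op 5: b = realloc(b, 13) -> b = 0; heap: [0-12 ALLOC][13-25 FREE]
Op 6: b = realloc(b, 10) -> b = 0; heap: [0-9 ALLOC][10-25 FREE]
Op 7: c = malloc(1) -> c = 10; heap: [0-9 ALLOC][10-10 ALLOC][11-25 FREE]
Op 8: b = realloc(b, 4) -> b = 0; heap: [0-3 ALLOC][4-9 FREE][10-10 ALLOC][11-25 FREE]
free(b): b = 0 -> block [0-3 ALLOC]; mark free, coalesce with adjacent free neighbors -> [0-9 FREE][10-10 ALLOC][11-25 FREE]

Answer: [0-9 FREE][10-10 ALLOC][11-25 FREE]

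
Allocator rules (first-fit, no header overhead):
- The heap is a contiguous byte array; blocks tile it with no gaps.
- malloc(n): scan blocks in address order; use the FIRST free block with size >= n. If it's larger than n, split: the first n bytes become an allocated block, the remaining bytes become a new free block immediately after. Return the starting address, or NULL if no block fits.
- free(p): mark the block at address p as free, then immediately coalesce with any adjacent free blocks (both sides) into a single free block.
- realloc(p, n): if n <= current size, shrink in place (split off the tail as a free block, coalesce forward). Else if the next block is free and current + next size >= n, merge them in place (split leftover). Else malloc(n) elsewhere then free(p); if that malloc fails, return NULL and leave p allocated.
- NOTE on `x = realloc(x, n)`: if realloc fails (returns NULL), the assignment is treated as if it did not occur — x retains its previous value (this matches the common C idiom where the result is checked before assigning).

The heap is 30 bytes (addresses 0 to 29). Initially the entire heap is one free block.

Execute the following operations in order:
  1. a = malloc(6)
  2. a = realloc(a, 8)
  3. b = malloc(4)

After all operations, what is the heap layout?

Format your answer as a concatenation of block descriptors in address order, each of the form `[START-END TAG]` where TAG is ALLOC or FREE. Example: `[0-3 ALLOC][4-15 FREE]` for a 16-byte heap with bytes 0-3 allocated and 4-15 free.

Op 1: a = malloc(6) -> a = 0; heap: [0-5 ALLOC][6-29 FREE]
Op 2: a = realloc(a, 8) -> a = 0; heap: [0-7 ALLOC][8-29 FREE]
Op 3: b = malloc(4) -> b = 8; heap: [0-7 ALLOC][8-11 ALLOC][12-29 FREE]

Answer: [0-7 ALLOC][8-11 ALLOC][12-29 FREE]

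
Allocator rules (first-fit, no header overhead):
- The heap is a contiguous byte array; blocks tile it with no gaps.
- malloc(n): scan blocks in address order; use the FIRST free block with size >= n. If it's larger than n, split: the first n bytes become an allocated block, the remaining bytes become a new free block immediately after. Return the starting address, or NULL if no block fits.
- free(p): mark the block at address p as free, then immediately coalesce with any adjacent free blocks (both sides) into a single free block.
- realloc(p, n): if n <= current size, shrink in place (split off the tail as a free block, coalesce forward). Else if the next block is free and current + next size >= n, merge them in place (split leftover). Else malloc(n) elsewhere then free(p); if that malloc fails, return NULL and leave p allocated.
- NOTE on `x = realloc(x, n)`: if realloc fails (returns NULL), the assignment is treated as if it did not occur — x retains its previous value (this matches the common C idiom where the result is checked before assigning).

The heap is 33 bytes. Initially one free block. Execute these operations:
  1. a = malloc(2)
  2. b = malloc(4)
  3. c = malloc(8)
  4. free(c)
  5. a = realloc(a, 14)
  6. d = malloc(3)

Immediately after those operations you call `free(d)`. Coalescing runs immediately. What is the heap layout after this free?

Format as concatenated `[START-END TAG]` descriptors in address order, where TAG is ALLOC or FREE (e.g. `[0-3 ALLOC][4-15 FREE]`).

Op 1: a = malloc(2) -> a = 0; heap: [0-1 ALLOC][2-32 FREE]
Op 2: b = malloc(4) -> b = 2; heap: [0-1 ALLOC][2-5 ALLOC][6-32 FREE]
Op 3: c = malloc(8) -> c = 6; heap: [0-1 ALLOC][2-5 ALLOC][6-13 ALLOC][14-32 FREE]
Op 4: free(c) -> (freed c); heap: [0-1 ALLOC][2-5 ALLOC][6-32 FREE]
Op 5: a = realloc(a, 14) -> a = 6; heap: [0-1 FREE][2-5 ALLOC][6-19 ALLOC][20-32 FREE]
Op 6: d = malloc(3) -> d = 20; heap: [0-1 FREE][2-5 ALLOC][6-19 ALLOC][20-22 ALLOC][23-32 FREE]
free(d): d = 20 -> block [20-22 ALLOC]; mark free, coalesce with adjacent free neighbors -> [0-1 FREE][2-5 ALLOC][6-19 ALLOC][20-32 FREE]

Answer: [0-1 FREE][2-5 ALLOC][6-19 ALLOC][20-32 FREE]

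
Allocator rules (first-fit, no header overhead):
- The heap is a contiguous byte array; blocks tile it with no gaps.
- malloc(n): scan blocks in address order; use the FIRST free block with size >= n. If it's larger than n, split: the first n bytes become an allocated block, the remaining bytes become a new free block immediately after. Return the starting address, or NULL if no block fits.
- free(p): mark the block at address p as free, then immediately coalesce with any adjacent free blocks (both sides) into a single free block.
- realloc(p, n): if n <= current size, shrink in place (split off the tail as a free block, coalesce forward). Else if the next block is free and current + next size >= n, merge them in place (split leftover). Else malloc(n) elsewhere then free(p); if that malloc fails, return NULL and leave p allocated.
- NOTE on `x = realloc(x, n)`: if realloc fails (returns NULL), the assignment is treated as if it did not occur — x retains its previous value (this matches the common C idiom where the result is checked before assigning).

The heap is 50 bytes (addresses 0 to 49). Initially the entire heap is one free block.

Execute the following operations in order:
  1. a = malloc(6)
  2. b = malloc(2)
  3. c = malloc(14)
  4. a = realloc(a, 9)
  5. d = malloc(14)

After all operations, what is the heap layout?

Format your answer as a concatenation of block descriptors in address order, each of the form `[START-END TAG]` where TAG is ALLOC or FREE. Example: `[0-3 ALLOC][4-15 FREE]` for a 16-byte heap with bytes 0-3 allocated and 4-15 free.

Answer: [0-5 FREE][6-7 ALLOC][8-21 ALLOC][22-30 ALLOC][31-44 ALLOC][45-49 FREE]

Derivation:
Op 1: a = malloc(6) -> a = 0; heap: [0-5 ALLOC][6-49 FREE]
Op 2: b = malloc(2) -> b = 6; heap: [0-5 ALLOC][6-7 ALLOC][8-49 FREE]
Op 3: c = malloc(14) -> c = 8; heap: [0-5 ALLOC][6-7 ALLOC][8-21 ALLOC][22-49 FREE]
Op 4: a = realloc(a, 9) -> a = 22; heap: [0-5 FREE][6-7 ALLOC][8-21 ALLOC][22-30 ALLOC][31-49 FREE]
Op 5: d = malloc(14) -> d = 31; heap: [0-5 FREE][6-7 ALLOC][8-21 ALLOC][22-30 ALLOC][31-44 ALLOC][45-49 FREE]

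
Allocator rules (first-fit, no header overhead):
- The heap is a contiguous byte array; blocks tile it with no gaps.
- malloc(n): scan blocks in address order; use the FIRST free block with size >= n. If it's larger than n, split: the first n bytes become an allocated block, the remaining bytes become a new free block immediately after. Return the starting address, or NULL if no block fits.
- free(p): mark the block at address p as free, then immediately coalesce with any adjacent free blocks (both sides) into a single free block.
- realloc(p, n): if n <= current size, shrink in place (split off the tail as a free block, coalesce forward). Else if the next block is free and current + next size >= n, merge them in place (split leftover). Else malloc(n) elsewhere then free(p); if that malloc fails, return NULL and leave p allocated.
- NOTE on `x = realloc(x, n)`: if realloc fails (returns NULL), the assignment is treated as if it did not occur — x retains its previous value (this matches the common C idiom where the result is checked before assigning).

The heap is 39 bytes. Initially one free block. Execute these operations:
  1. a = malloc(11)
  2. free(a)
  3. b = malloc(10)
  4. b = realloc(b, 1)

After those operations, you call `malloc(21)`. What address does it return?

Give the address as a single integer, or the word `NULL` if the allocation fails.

Answer: 1

Derivation:
Op 1: a = malloc(11) -> a = 0; heap: [0-10 ALLOC][11-38 FREE]
Op 2: free(a) -> (freed a); heap: [0-38 FREE]
Op 3: b = malloc(10) -> b = 0; heap: [0-9 ALLOC][10-38 FREE]
Op 4: b = realloc(b, 1) -> b = 0; heap: [0-0 ALLOC][1-38 FREE]
malloc(21): first-fit scan over [0-0 ALLOC][1-38 FREE] -> 1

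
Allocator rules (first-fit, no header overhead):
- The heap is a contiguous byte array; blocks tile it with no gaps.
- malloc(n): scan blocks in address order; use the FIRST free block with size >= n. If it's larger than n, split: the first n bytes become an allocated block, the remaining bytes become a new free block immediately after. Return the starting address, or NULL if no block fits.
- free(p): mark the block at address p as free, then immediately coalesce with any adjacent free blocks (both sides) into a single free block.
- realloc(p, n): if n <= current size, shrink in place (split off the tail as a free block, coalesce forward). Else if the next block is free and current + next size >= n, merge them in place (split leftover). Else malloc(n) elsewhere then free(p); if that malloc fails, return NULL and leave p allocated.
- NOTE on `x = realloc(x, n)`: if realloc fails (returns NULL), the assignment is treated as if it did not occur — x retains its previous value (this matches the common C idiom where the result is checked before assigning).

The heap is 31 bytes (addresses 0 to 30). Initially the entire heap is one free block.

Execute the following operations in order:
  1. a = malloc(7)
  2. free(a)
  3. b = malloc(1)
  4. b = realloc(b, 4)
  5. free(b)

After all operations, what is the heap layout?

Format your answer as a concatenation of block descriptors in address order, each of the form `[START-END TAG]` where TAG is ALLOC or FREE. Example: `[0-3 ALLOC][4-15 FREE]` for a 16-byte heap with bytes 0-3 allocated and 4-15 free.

Answer: [0-30 FREE]

Derivation:
Op 1: a = malloc(7) -> a = 0; heap: [0-6 ALLOC][7-30 FREE]
Op 2: free(a) -> (freed a); heap: [0-30 FREE]
Op 3: b = malloc(1) -> b = 0; heap: [0-0 ALLOC][1-30 FREE]
Op 4: b = realloc(b, 4) -> b = 0; heap: [0-3 ALLOC][4-30 FREE]
Op 5: free(b) -> (freed b); heap: [0-30 FREE]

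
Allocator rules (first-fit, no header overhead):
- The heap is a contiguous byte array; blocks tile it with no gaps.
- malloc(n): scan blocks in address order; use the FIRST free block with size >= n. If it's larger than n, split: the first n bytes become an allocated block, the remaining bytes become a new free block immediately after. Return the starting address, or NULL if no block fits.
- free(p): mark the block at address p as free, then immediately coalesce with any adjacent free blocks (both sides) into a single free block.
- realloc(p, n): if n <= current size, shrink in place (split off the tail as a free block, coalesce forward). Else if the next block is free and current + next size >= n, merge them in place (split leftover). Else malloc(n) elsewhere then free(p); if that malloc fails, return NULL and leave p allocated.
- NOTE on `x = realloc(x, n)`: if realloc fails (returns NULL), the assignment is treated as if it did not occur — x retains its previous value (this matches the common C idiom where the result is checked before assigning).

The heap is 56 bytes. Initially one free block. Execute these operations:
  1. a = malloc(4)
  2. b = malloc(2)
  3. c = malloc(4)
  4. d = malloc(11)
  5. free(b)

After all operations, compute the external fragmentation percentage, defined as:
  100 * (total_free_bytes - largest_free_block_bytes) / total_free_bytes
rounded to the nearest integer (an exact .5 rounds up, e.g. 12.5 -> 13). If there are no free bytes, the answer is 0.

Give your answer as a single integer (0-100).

Answer: 5

Derivation:
Op 1: a = malloc(4) -> a = 0; heap: [0-3 ALLOC][4-55 FREE]
Op 2: b = malloc(2) -> b = 4; heap: [0-3 ALLOC][4-5 ALLOC][6-55 FREE]
Op 3: c = malloc(4) -> c = 6; heap: [0-3 ALLOC][4-5 ALLOC][6-9 ALLOC][10-55 FREE]
Op 4: d = malloc(11) -> d = 10; heap: [0-3 ALLOC][4-5 ALLOC][6-9 ALLOC][10-20 ALLOC][21-55 FREE]
Op 5: free(b) -> (freed b); heap: [0-3 ALLOC][4-5 FREE][6-9 ALLOC][10-20 ALLOC][21-55 FREE]
Free blocks: [2 35] total_free=37 largest=35 -> 100*(37-35)/37 = 200/37 ≈ 5.405 -> rounds to 5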